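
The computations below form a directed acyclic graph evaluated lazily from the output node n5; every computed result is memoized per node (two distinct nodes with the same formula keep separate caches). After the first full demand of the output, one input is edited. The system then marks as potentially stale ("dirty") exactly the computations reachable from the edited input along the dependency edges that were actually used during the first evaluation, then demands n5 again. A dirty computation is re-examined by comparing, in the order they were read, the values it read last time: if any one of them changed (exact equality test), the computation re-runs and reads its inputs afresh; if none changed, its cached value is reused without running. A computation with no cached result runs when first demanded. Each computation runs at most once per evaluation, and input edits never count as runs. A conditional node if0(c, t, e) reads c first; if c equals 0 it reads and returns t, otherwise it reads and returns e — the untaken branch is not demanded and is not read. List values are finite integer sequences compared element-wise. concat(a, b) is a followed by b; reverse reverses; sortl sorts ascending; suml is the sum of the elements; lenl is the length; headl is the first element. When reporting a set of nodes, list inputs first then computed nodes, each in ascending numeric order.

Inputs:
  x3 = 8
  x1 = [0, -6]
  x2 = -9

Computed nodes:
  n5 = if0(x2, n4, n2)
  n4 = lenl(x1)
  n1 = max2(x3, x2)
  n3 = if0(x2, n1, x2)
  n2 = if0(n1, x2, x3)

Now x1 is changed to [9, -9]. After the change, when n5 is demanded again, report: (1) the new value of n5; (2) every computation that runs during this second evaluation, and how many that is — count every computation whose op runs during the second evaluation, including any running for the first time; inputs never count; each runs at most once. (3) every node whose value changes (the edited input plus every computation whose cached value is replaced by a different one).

First demand of the output computes:
  n1 = max2(8, -9) = 8
  n2 = if0(n1=8 -> else branch x3) = 8
  n5 = if0(x2=-9 -> else branch n2) = 8

After the edit, cleaning proceeds:
  x1 only reaches undemanded nodes; the second demand re-runs nothing.

Note the shortcut — x1 feeds only undemanded nodes, so no recomputation happens.

Demanding n5 again yields 8.
0 computations run: none.
The nodes whose values change: x1.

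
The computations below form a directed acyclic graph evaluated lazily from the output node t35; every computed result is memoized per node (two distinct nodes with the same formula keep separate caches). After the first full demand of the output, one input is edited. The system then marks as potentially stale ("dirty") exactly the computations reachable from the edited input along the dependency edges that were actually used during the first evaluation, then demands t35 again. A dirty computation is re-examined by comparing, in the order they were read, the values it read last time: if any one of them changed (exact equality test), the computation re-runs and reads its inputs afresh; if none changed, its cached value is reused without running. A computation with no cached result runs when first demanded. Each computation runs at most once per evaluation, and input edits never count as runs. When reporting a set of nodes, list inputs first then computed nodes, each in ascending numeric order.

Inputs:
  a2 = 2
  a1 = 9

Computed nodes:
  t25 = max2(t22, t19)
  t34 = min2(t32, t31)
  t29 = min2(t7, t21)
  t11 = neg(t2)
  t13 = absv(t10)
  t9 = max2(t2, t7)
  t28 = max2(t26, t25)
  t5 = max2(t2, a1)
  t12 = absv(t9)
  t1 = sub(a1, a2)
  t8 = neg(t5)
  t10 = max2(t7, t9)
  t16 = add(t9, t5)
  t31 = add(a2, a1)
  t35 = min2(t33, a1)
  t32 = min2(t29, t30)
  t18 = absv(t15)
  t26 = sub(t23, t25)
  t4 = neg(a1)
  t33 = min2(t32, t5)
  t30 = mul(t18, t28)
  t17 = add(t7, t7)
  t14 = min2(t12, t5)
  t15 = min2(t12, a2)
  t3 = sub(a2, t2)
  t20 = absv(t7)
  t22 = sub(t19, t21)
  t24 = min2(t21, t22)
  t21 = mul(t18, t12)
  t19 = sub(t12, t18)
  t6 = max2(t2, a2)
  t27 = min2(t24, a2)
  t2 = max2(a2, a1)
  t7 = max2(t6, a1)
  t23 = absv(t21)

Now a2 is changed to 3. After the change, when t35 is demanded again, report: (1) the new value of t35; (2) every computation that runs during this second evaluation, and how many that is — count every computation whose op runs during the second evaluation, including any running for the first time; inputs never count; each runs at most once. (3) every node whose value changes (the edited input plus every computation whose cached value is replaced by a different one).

First demand of the output computes:
  t2 = max2(2, 9) = 9
  t5 = max2(9, 9) = 9
  t6 = max2(9, 2) = 9
  t7 = max2(9, 9) = 9
  t9 = max2(9, 9) = 9
  t12 = absv(9) = 9
  t15 = min2(9, 2) = 2
  t18 = absv(2) = 2
  t19 = sub(9, 2) = 7
  t21 = mul(2, 9) = 18
  t22 = sub(7, 18) = -11
  t23 = absv(18) = 18
  t25 = max2(-11, 7) = 7
  t26 = sub(18, 7) = 11
  t28 = max2(11, 7) = 11
  t29 = min2(9, 18) = 9
  t30 = mul(2, 11) = 22
  t32 = min2(9, 22) = 9
  t33 = min2(9, 9) = 9
  t35 = min2(9, 9) = 9

After the edit, cleaning proceeds:
  t2: a read changed (a2 2->3) — executes, giving 9 — identical to its old value.
  t5: dirty, but its reads are unchanged (t2 unchanged, a1 unchanged); cached 9 stands.
  t6: a read changed (a2 2->3) — executes, giving 9 — identical to its old value.
  t7: dirty, but its reads are unchanged (t6 unchanged, a1 unchanged); cached 9 stands.
  t9: dirty, but its reads are unchanged (t2 unchanged, t7 unchanged); cached 9 stands.
  t12: dirty, but its reads are unchanged (t9 unchanged); cached 9 stands.
  t15: a read changed (a2 2->3) — executes, giving 3.
  t18: a read changed (t15 2->3) — executes, giving 3.
  t19: a read changed (t18 2->3) — executes, giving 6.
  t21: a read changed (t18 2->3) — executes, giving 27.
  t22: a read changed (t19 7->6; t21 18->27) — executes, giving -21.
  t23: a read changed (t21 18->27) — executes, giving 27.
  t25: a read changed (t22 -11->-21; t19 7->6) — executes, giving 6.
  t26: a read changed (t23 18->27; t25 7->6) — executes, giving 21.
  t28: a read changed (t26 11->21; t25 7->6) — executes, giving 21.
  t29: a read changed (t21 18->27) — executes, giving 9 — identical to its old value.
  t30: a read changed (t18 2->3; t28 11->21) — executes, giving 63.
  t32: a read changed (t30 22->63) — executes, giving 9 — identical to its old value.
  t33: dirty, but its reads are unchanged (t32 unchanged, t5 unchanged); cached 9 stands.
  t35: dirty, but its reads are unchanged (t33 unchanged, a1 unchanged); cached 9 stands.

Note where the cutoff bites: t5 is checked, finds nothing changed, and keeps its cache.

Demanding t35 again yields 9.
14 computations run: t2, t6, t15, t18, t19, t21, t22, t23, t25, t26, t28, t29, t30, t32.
The nodes whose values change: a2, t15, t18, t19, t21, t22, t23, t25, t26, t28, t30.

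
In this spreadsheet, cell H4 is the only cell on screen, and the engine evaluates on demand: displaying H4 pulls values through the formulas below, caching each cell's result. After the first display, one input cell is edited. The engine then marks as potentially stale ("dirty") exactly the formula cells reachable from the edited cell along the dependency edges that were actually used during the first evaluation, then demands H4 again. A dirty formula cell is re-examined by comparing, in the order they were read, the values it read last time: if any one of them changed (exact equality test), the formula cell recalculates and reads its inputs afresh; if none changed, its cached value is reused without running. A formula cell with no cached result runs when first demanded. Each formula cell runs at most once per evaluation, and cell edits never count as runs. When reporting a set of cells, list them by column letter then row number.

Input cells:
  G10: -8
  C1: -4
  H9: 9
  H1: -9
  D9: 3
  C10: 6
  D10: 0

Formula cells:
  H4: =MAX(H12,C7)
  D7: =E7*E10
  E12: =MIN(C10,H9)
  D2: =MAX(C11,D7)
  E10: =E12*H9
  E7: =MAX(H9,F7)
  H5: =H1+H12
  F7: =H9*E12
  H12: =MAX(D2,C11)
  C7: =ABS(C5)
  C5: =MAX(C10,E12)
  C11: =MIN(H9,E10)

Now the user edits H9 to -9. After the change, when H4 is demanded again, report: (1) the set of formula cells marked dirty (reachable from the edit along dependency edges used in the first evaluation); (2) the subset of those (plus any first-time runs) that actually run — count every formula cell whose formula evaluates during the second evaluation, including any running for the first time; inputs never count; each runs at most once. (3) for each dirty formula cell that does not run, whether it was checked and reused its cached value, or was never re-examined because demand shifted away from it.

Dirty set: C5, C7, C11, D2, D7, E7, E10, E12, F7, H4, H12.
Run set: C5, C11, D2, D7, E7, E10, E12, F7, H4, H12 (10 run).
Re-examined without running (cache reused): C7.
The important point: at C7 every value read last time is unchanged, so the dirty flag clears without a run.

Initial pass — values computed on the first demand:
  E12 = MIN(6, 9) = 6
  C5 = MAX(6, 6) = 6
  C7 = ABS(6) = 6
  E10 = 6 * 9 = 54
  C11 = MIN(9, 54) = 9
  F7 = 9 * 6 = 54
  E7 = MAX(9, 54) = 54
  D7 = 54 * 54 = 2916
  D2 = MAX(9, 2916) = 2916
  H12 = MAX(2916, 9) = 2916
  H4 = MAX(2916, 6) = 2916

Second demand — change propagation:
  E12: re-runs because H9 9->-9; new result -9.
  C5: re-runs because E12 6->-9; new result 6 (unchanged).
  C7: re-examined; everything it read last time is the same (C5 unchanged) — cache 6 kept, no run.
  E10: re-runs because E12 6->-9; H9 9->-9; new result 81.
  C11: re-runs because H9 9->-9; E10 54->81; new result -9.
  F7: re-runs because H9 9->-9; E12 6->-9; new result 81.
  E7: re-runs because H9 9->-9; F7 54->81; new result 81.
  D7: re-runs because E7 54->81; E10 54->81; new result 6561.
  D2: re-runs because C11 9->-9; D7 2916->6561; new result 6561.
  H12: re-runs because D2 2916->6561; C11 9->-9; new result 6561.
  H4: re-runs because H12 2916->6561; new result 6561.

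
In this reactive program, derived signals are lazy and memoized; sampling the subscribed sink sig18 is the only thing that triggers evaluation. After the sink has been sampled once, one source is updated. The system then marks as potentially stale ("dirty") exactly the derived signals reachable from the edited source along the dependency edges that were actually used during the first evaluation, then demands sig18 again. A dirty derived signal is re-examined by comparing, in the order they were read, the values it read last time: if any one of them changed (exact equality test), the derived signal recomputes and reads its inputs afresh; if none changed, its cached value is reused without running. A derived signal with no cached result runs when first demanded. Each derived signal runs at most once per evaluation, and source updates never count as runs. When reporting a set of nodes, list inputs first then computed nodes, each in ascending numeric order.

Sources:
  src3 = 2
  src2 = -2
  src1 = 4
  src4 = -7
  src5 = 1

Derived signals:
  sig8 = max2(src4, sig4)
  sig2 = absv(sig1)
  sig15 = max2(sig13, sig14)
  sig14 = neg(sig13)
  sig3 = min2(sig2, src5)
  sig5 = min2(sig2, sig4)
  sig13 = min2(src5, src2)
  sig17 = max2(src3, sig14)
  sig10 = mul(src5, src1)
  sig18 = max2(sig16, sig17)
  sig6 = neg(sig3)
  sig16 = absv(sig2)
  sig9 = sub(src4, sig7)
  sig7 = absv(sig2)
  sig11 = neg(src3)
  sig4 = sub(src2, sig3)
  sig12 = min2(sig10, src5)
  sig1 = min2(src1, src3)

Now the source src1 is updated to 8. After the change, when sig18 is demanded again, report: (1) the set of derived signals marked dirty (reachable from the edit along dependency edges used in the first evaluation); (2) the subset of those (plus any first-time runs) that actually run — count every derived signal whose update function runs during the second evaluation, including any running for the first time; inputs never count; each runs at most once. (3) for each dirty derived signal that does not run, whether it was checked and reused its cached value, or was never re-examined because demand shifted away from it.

First demand of the output computes:
  sig1 = min2(4, 2) = 2
  sig2 = absv(2) = 2
  sig13 = min2(1, -2) = -2
  sig14 = neg(-2) = 2
  sig16 = absv(2) = 2
  sig17 = max2(2, 2) = 2
  sig18 = max2(2, 2) = 2

After the edit, cleaning proceeds:
  sig1: a read changed (src1 4->8) — executes, giving 2 — identical to its old value.
  sig2: dirty, but its reads are unchanged (sig1 unchanged); cached 2 stands.
  sig16: dirty, but its reads are unchanged (sig2 unchanged); cached 2 stands.
  sig18: dirty, but its reads are unchanged (sig16 unchanged, sig17 unchanged); cached 2 stands.

Note the absorption at sig1: it re-runs yet its value is the same, leaving the output's value untouched.

The edit dirties: sig1, sig2, sig16, sig18.
1 derived signals run: sig1.
Cache hits after checking: sig2, sig16, sig18.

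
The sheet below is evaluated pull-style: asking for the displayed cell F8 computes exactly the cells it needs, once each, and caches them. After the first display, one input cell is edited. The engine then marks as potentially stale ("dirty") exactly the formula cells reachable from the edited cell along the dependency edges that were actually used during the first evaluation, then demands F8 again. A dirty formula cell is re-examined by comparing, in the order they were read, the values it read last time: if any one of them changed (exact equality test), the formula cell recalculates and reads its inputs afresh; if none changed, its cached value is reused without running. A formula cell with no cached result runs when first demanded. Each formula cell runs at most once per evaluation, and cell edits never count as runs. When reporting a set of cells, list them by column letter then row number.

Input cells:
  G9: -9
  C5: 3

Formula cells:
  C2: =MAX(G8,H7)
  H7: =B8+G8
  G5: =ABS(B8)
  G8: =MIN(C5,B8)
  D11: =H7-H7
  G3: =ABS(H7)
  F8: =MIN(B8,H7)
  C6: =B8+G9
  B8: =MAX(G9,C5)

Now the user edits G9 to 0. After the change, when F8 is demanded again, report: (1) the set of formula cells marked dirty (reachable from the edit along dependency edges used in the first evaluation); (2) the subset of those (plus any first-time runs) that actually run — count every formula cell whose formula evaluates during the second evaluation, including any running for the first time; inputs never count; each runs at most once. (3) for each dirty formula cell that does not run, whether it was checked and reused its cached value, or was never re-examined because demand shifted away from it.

First demand of the output computes:
  B8 = MAX(-9, 3) = 3
  G8 = MIN(3, 3) = 3
  H7 = 3 + 3 = 6
  F8 = MIN(3, 6) = 3

After the edit, cleaning proceeds:
  B8: a read changed (G9 -9->0) — executes, giving 3 — identical to its old value.
  G8: dirty, but its reads are unchanged (C5 unchanged, B8 unchanged); cached 3 stands.
  H7: dirty, but its reads are unchanged (B8 unchanged, G8 unchanged); cached 6 stands.
  F8: dirty, but its reads are unchanged (B8 unchanged, H7 unchanged); cached 3 stands.

Note the absorption at B8: it re-runs yet its value is the same, leaving the output's value untouched.

The edit dirties: B8, F8, G8, H7.
1 formula cells run: B8.
Cache hits after checking: F8, G8, H7.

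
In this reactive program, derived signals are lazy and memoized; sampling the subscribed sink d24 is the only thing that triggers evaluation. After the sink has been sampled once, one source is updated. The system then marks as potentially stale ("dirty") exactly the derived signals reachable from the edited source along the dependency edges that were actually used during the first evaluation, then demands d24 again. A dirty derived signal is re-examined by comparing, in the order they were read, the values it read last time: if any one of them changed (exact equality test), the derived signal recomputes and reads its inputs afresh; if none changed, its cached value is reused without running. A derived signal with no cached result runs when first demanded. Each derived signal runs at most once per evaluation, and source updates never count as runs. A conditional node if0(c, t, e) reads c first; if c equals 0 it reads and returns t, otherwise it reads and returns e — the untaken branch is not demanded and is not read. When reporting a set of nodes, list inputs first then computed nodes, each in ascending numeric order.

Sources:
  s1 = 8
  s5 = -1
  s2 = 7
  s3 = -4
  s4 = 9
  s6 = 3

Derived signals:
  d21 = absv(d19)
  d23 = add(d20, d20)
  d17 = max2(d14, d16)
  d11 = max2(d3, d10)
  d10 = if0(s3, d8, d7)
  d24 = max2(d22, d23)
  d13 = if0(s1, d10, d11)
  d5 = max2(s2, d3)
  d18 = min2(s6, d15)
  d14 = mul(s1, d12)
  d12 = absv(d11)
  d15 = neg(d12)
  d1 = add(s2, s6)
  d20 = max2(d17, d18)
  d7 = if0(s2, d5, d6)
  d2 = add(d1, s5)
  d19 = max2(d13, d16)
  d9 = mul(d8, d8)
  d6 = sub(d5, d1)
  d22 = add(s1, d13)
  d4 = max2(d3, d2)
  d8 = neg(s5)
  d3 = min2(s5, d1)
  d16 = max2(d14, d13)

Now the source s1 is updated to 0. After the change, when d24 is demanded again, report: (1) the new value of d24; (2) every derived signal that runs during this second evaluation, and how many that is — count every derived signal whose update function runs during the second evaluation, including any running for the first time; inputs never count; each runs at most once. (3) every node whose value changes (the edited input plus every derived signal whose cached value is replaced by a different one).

Demanding d24 again yields 0.
8 derived signals run: d13, d14, d16, d17, d20, d22, d23, d24.
The nodes whose values change: s1, d13, d14, d16, d17, d20, d22, d23, d24.

First demand of the output computes:
  d1 = add(7, 3) = 10
  d3 = min2(-1, 10) = -1
  d5 = max2(7, -1) = 7
  d6 = sub(7, 10) = -3
  d7 = if0(s2=7 -> else branch d6) = -3
  d10 = if0(s3=-4 -> else branch d7) = -3
  d11 = max2(-1, -3) = -1
  d12 = absv(-1) = 1
  d13 = if0(s1=8 -> else branch d11) = -1
  d14 = mul(8, 1) = 8
  d15 = neg(1) = -1
  d16 = max2(8, -1) = 8
  d17 = max2(8, 8) = 8
  d18 = min2(3, -1) = -1
  d20 = max2(8, -1) = 8
  d22 = add(8, -1) = 7
  d23 = add(8, 8) = 16
  d24 = max2(7, 16) = 16

After the edit, cleaning proceeds:
  d13: a read changed (s1 8->0) — executes, giving -3.
  d14: a read changed (s1 8->0) — executes, giving 0.
  d16: a read changed (d14 8->0; d13 -1->-3) — executes, giving 0.
  d17: a read changed (d14 8->0; d16 8->0) — executes, giving 0.
  d20: a read changed (d17 8->0) — executes, giving 0.
  d22: a read changed (s1 8->0; d13 -1->-3) — executes, giving -3.
  d23: a read changed (d20 8->0; d20 8->0) — executes, giving 0.
  d24: a read changed (d22 7->-3; d23 16->0) — executes, giving 0.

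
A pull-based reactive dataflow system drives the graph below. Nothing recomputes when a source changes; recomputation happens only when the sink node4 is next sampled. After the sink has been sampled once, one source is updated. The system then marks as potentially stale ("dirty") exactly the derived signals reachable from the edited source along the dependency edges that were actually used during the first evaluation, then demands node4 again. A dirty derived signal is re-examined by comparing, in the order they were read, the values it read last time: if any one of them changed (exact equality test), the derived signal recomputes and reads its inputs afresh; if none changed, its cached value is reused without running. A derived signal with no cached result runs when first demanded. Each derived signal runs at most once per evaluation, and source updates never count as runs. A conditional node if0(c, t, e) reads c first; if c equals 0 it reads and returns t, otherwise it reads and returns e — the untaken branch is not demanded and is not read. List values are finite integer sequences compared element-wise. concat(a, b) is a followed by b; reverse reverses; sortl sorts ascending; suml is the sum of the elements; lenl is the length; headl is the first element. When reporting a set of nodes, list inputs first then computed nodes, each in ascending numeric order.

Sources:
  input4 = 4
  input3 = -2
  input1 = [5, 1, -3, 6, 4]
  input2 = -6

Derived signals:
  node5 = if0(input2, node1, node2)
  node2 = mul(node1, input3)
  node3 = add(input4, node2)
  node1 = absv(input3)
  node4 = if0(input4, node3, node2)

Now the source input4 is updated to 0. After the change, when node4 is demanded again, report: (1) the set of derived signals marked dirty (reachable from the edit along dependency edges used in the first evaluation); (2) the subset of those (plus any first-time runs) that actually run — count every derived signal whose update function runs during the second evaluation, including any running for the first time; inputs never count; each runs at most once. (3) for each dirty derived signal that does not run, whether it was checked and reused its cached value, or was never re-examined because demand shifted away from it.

Marked dirty: node4.
Derived signals that run: node3, node4 — 2 in total.
Every dirty derived signal ran.
Key observation: a condition flipped, so demand reaches new nodes — node3 runs for the first time.

First evaluation (everything demanded from the output):
  node1 = absv(-2) = 2
  node2 = mul(2, -2) = -4
  node4 = if0(input4=4 -> else branch node2) = -4

Propagation after the edit:
  node3: demanded for the first time — runs, produces -4.
  node4: runs — input4 4->0; result -4 (same value as before).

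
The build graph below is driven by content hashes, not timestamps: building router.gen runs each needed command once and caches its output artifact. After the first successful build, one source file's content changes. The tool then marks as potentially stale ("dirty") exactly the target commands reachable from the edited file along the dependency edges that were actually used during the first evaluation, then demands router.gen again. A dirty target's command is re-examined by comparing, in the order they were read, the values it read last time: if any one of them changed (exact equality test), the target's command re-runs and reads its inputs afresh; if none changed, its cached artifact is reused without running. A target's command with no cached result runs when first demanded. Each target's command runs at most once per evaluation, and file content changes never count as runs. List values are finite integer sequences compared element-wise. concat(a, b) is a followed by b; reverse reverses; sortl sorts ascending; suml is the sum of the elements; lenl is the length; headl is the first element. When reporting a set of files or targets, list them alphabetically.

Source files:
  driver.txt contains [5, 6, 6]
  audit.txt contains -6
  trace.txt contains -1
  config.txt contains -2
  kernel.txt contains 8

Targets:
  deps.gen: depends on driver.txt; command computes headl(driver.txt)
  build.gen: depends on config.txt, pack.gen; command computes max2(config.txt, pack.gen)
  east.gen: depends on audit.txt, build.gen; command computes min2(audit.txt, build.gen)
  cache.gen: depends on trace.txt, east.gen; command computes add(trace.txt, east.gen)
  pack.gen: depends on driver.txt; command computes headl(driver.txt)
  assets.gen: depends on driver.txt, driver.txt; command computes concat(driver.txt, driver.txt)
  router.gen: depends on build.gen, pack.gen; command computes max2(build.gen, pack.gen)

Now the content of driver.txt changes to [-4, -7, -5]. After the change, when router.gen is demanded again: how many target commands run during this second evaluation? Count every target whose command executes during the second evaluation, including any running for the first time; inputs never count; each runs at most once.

Initial pass — values computed on the first demand:
  pack.gen = headl([5, 6, 6]) = 5
  build.gen = max2(-2, 5) = 5
  router.gen = max2(5, 5) = 5

Second demand — change propagation:
  pack.gen: re-runs because driver.txt [5, 6, 6]->[-4, -7, -5]; new result -4.
  build.gen: re-runs because pack.gen 5->-4; new result -2.
  router.gen: re-runs because build.gen 5->-2; pack.gen 5->-4; new result -2.

Run set: build.gen, pack.gen, router.gen (3 run).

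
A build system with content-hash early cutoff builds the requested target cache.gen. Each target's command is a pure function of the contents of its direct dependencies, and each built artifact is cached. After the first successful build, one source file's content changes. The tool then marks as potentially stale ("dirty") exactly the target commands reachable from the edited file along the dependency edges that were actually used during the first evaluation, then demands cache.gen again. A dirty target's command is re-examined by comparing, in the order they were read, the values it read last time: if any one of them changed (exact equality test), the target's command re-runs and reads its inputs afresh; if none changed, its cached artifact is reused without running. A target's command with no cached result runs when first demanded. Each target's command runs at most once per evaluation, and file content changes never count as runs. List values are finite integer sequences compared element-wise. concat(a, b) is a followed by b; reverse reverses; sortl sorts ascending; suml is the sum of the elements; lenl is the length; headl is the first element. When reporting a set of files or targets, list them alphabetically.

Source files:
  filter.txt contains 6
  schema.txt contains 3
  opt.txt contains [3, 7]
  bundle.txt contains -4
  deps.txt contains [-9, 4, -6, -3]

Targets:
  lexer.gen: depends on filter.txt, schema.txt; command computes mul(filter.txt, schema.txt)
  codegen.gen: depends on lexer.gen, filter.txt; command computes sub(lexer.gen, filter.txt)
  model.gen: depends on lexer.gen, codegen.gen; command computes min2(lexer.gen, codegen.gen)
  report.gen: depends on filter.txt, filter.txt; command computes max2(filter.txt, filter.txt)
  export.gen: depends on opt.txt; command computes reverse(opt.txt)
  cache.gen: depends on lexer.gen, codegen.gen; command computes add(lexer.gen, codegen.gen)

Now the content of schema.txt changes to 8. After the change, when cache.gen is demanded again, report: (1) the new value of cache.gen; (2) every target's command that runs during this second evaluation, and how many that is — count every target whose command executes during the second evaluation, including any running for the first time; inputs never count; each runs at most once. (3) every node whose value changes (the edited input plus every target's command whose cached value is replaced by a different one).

First evaluation (everything demanded from the output):
  lexer.gen = mul(6, 3) = 18
  codegen.gen = sub(18, 6) = 12
  cache.gen = add(18, 12) = 30

Propagation after the edit:
  lexer.gen: runs — schema.txt 3->8; result 48.
  codegen.gen: runs — lexer.gen 18->48; result 42.
  cache.gen: runs — lexer.gen 18->48; codegen.gen 12->42; result 90.

New value of cache.gen: 90.
Target commands that run: cache.gen, codegen.gen, lexer.gen — 3 in total.
Values that change: cache.gen, codegen.gen, lexer.gen, schema.txt.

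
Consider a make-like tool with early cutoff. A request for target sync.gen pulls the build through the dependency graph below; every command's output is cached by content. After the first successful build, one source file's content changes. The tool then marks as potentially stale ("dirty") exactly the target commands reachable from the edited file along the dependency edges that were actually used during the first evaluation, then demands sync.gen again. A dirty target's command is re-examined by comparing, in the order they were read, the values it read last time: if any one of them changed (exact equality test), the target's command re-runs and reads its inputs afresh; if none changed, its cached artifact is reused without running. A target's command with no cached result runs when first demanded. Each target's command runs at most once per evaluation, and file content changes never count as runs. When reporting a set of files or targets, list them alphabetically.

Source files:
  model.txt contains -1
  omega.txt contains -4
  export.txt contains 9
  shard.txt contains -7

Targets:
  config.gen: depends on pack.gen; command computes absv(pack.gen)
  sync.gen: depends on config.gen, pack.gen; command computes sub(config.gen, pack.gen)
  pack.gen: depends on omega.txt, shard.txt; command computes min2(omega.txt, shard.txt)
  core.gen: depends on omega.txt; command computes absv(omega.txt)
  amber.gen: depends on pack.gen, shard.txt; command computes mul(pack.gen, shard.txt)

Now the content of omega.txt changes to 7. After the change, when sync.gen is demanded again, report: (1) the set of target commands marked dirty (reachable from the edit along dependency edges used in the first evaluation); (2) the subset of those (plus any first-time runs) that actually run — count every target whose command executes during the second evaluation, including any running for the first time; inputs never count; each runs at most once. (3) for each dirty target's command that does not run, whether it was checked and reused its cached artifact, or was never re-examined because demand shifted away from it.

First demand of the output computes:
  pack.gen = min2(-4, -7) = -7
  config.gen = absv(-7) = 7
  sync.gen = sub(7, -7) = 14

After the edit, cleaning proceeds:
  pack.gen: a read changed (omega.txt -4->7) — executes, giving -7 — identical to its old value.
  config.gen: dirty, but its reads are unchanged (pack.gen unchanged); cached 7 stands.
  sync.gen: dirty, but its reads are unchanged (config.gen unchanged, pack.gen unchanged); cached 14 stands.

Note the absorption at pack.gen: it re-runs yet its value is the same, leaving the output's value untouched.

The edit dirties: config.gen, pack.gen, sync.gen.
1 target commands run: pack.gen.
Cache hits after checking: config.gen, sync.gen.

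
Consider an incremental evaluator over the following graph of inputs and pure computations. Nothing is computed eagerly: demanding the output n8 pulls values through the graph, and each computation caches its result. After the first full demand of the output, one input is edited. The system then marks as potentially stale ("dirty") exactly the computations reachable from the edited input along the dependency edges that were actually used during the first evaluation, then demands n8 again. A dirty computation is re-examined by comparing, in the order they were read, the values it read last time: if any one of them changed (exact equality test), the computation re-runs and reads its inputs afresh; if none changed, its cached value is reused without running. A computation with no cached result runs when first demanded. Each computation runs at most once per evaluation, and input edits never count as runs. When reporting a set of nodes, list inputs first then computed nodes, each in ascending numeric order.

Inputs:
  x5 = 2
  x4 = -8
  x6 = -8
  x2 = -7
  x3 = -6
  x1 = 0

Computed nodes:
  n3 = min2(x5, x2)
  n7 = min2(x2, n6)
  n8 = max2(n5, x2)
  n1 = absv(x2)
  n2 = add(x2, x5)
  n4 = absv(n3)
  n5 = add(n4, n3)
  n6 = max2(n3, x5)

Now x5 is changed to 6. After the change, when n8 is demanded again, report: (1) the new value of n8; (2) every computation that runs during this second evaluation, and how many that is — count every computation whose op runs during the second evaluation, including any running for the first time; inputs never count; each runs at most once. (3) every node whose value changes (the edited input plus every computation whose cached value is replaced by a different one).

Initial pass — values computed on the first demand:
  n3 = min2(2, -7) = -7
  n4 = absv(-7) = 7
  n5 = add(7, -7) = 0
  n8 = max2(0, -7) = 0

Second demand — change propagation:
  n3: re-runs because x5 2->6; new result -7 (unchanged).
  n4: re-examined; everything it read last time is the same (n3 unchanged) — cache 7 kept, no run.
  n5: re-examined; everything it read last time is the same (n4 unchanged, n3 unchanged) — cache 0 kept, no run.
  n8: re-examined; everything it read last time is the same (n5 unchanged, x2 unchanged) — cache 0 kept, no run.

The important point: n3 recomputes to an identical value, and the output ends up unchanged.

n8 now evaluates to 0.
Run set: n3 (1 run).
Changed values: x5.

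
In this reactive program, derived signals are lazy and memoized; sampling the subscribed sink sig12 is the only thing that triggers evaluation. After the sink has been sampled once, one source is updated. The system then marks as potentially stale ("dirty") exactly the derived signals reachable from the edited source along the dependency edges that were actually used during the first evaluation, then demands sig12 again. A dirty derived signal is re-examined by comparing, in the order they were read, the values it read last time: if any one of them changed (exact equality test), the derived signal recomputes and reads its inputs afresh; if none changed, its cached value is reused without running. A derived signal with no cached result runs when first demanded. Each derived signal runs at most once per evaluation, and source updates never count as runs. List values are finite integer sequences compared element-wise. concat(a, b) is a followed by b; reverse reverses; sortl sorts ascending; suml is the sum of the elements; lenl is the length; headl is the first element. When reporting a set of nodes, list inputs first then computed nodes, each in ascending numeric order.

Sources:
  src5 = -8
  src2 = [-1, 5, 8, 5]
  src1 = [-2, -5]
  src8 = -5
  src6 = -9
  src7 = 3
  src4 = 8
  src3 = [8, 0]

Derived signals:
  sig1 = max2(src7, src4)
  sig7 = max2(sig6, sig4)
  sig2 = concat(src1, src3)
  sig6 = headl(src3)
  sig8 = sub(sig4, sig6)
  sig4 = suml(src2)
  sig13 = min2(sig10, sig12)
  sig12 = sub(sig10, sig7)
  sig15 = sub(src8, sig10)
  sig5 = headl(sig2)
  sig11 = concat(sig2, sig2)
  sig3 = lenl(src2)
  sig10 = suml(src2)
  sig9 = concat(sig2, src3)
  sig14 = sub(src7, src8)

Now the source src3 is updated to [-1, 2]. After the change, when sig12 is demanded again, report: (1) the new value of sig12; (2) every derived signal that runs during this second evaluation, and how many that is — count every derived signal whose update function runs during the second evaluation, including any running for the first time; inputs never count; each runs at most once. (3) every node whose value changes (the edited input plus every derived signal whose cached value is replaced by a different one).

First demand of the output computes:
  sig4 = suml([-1, 5, 8, 5]) = 17
  sig6 = headl([8, 0]) = 8
  sig7 = max2(8, 17) = 17
  sig10 = suml([-1, 5, 8, 5]) = 17
  sig12 = sub(17, 17) = 0

After the edit, cleaning proceeds:
  sig6: a read changed (src3 [8, 0]->[-1, 2]) — executes, giving -1.
  sig7: a read changed (sig6 8->-1) — executes, giving 17 — identical to its old value.
  sig12: dirty, but its reads are unchanged (sig10 unchanged, sig7 unchanged); cached 0 stands.

Note the absorption at sig7: it re-runs yet its value is the same, leaving the output's value untouched.

Demanding sig12 again yields 0.
2 derived signals run: sig6, sig7.
The nodes whose values change: src3, sig6.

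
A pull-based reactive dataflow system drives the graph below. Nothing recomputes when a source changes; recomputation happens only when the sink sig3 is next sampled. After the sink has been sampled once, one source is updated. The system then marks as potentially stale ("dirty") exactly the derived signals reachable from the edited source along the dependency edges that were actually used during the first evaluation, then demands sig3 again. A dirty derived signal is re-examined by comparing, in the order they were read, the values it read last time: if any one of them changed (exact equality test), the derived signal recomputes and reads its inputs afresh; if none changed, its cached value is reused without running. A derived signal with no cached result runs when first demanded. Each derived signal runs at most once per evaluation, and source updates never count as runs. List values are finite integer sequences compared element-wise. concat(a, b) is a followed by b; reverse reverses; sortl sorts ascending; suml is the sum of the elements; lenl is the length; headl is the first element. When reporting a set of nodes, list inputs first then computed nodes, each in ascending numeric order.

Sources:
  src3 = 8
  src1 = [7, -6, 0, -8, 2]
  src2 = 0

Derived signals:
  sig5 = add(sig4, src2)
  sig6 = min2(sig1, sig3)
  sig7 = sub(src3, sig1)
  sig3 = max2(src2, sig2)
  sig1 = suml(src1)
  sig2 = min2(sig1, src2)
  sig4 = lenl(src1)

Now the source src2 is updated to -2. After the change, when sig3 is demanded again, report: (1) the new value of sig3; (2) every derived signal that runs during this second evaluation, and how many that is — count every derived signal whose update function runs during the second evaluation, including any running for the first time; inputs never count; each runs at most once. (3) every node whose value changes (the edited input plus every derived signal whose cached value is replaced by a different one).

First evaluation (everything demanded from the output):
  sig1 = suml([7, -6, 0, -8, 2]) = -5
  sig2 = min2(-5, 0) = -5
  sig3 = max2(0, -5) = 0

Propagation after the edit:
  sig2: runs — src2 0->-2; result -5 (same value as before).
  sig3: runs — src2 0->-2; result -2.

New value of sig3: -2.
Derived signals that run: sig2, sig3 — 2 in total.
Values that change: src2, sig3.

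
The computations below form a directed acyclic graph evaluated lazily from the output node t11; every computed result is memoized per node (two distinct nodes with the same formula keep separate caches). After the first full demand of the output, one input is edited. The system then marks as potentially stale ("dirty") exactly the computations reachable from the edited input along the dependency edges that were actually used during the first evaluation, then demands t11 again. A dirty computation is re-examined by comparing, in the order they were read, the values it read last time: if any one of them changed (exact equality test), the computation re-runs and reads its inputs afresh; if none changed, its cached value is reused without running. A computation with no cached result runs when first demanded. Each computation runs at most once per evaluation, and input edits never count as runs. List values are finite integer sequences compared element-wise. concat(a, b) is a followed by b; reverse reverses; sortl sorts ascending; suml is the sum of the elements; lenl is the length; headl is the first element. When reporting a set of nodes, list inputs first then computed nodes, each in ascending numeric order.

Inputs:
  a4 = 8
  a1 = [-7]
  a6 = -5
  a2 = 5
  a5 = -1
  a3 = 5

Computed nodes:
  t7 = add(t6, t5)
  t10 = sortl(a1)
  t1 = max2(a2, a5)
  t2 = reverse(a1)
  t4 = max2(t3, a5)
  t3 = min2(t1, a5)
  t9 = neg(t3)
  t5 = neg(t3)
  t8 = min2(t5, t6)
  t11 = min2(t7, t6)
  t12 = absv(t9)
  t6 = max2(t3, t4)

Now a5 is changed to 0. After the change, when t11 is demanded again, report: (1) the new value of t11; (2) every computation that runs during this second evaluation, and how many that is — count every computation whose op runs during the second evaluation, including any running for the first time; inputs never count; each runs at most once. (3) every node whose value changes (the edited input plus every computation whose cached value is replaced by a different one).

First demand of the output computes:
  t1 = max2(5, -1) = 5
  t3 = min2(5, -1) = -1
  t4 = max2(-1, -1) = -1
  t5 = neg(-1) = 1
  t6 = max2(-1, -1) = -1
  t7 = add(-1, 1) = 0
  t11 = min2(0, -1) = -1

After the edit, cleaning proceeds:
  t1: a read changed (a5 -1->0) — executes, giving 5 — identical to its old value.
  t3: a read changed (a5 -1->0) — executes, giving 0.
  t4: a read changed (t3 -1->0; a5 -1->0) — executes, giving 0.
  t5: a read changed (t3 -1->0) — executes, giving 0.
  t6: a read changed (t3 -1->0; t4 -1->0) — executes, giving 0.
  t7: a read changed (t6 -1->0; t5 1->0) — executes, giving 0 — identical to its old value.
  t11: a read changed (t6 -1->0) — executes, giving 0.

Demanding t11 again yields 0.
7 computations run: t1, t3, t4, t5, t6, t7, t11.
The nodes whose values change: a5, t3, t4, t5, t6, t11.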